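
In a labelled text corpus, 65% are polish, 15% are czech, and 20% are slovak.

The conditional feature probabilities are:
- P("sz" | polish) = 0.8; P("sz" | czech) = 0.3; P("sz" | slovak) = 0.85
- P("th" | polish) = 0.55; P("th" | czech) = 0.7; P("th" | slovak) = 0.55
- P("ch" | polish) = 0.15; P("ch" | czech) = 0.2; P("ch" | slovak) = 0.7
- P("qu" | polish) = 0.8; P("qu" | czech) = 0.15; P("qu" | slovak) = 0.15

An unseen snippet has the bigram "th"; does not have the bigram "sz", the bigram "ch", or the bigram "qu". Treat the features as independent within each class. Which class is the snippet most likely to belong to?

polish: 0.65 × (1−0.8) × 0.55 × (1−0.15) × (1−0.8) = 0.012155
czech: 0.15 × (1−0.3) × 0.7 × (1−0.2) × (1−0.15) = 0.04998
slovak: 0.2 × (1−0.85) × 0.55 × (1−0.7) × (1−0.15) = 0.0042075
Highest score → czech.

czech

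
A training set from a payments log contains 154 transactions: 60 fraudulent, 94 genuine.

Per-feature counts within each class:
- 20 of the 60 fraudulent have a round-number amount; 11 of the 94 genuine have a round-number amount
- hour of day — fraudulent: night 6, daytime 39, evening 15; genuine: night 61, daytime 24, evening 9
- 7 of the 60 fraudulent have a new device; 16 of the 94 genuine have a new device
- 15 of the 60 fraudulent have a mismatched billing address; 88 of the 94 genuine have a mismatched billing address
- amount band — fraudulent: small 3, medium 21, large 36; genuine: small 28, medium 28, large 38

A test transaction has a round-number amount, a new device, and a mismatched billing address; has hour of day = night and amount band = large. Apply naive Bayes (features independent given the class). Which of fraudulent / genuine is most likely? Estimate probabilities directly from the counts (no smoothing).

genuine

fraudulent: (60/154) × (20/60) × (6/60) × (7/60) × (15/60) × (36/60) ≈ 0.000227273
genuine: (94/154) × (11/94) × (61/94) × (16/94) × (88/94) × (38/94) ≈ 0.00298591
Highest score → genuine.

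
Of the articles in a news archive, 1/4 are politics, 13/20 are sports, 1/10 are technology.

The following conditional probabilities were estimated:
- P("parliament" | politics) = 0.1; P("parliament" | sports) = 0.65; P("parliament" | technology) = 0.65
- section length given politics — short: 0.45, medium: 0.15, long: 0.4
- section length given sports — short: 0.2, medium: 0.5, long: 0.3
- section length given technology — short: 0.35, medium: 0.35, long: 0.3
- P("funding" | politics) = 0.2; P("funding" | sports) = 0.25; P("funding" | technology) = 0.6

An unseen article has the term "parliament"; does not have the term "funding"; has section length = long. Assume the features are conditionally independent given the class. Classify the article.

sports

politics: 0.25 × 0.1 × 0.4 × (1−0.2) = 0.008
sports: 0.65 × 0.65 × 0.3 × (1−0.25) = 0.0950625
technology: 0.1 × 0.65 × 0.3 × (1−0.6) = 0.0078
Highest score → sports.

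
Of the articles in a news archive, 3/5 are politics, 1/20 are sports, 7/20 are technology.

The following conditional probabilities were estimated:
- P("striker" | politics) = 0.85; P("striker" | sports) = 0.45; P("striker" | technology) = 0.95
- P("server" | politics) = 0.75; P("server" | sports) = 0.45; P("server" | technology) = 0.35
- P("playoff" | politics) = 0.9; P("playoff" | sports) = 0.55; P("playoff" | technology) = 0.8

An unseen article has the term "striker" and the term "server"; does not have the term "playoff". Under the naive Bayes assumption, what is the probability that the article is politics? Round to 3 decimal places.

0.579

politics: 0.6 × 0.85 × 0.75 × (1−0.9) = 0.03825
sports: 0.05 × 0.45 × 0.45 × (1−0.55) = 0.00455625
technology: 0.35 × 0.95 × 0.35 × (1−0.8) = 0.023275
P(politics | x) = 0.03825 / 0.06608125 ≈ 0.579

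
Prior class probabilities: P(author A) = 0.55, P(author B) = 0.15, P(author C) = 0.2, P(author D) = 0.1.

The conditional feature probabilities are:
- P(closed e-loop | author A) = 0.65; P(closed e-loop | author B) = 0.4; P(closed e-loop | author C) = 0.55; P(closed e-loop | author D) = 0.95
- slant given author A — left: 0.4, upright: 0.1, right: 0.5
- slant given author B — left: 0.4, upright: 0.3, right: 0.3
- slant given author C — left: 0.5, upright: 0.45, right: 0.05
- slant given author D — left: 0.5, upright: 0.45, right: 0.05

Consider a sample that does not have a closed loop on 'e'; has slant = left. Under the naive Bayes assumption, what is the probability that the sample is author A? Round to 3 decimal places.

author A: 0.55 × (1−0.65) × 0.4 = 0.077
author B: 0.15 × (1−0.4) × 0.4 = 0.036
author C: 0.2 × (1−0.55) × 0.5 = 0.045
author D: 0.1 × (1−0.95) × 0.5 = 0.0025
P(author A | x) = 0.077 / 0.1605 ≈ 0.480

0.480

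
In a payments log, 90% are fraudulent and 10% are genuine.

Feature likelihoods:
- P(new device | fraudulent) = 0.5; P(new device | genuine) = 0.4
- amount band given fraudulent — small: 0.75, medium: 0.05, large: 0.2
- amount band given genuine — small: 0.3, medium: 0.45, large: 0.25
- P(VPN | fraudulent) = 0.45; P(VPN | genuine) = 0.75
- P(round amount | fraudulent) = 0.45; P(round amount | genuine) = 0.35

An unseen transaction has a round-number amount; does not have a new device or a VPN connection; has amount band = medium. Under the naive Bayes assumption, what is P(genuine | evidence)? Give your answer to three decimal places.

fraudulent: 0.9 × (1−0.5) × 0.05 × (1−0.45) × 0.45 = 0.00556875
genuine: 0.1 × (1−0.4) × 0.45 × (1−0.75) × 0.35 = 0.0023625
P(genuine | x) = 0.0023625 / 0.00793125 ≈ 0.298

0.298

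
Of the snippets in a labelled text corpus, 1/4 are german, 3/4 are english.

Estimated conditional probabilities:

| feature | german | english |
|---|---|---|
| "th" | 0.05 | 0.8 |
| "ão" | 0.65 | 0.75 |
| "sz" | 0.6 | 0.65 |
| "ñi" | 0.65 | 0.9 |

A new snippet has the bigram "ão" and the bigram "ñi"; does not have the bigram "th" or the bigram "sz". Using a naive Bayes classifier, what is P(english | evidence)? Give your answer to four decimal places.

0.4689

german: 0.25 × (1−0.05) × 0.65 × (1−0.6) × 0.65 = 0.0401375
english: 0.75 × (1−0.8) × 0.75 × (1−0.65) × 0.9 = 0.0354375
P(english | x) = 0.0354375 / 0.075575 ≈ 0.4689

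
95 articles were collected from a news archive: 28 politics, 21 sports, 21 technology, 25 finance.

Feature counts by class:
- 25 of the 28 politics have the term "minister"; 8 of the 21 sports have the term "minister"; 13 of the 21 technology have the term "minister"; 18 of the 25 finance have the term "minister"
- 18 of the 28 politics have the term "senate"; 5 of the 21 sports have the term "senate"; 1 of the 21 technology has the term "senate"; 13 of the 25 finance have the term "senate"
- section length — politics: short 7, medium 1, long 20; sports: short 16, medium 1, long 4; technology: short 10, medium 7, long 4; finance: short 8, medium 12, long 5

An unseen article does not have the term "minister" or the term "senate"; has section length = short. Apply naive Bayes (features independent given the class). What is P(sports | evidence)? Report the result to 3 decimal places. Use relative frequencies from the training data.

0.603

politics: (28/95) × (3/28) × (10/28) × (7/28) ≈ 0.00281955
sports: (21/95) × (13/21) × (16/21) × (16/21) ≈ 0.0794367
technology: (21/95) × (8/21) × (20/21) × (10/21) ≈ 0.0381907
finance: (25/95) × (7/25) × (12/25) × (8/25) ≈ 0.0113179
P(sports | x) = 0.0794367 / 0.13176485 ≈ 0.603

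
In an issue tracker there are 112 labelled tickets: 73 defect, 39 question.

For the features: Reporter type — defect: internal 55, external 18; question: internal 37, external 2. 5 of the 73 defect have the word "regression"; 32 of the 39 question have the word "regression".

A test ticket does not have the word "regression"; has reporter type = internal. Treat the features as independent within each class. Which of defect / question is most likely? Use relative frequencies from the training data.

defect: (73/112) × (55/73) × (68/73) ≈ 0.457436
question: (39/112) × (37/39) × (7/39) ≈ 0.0592949
Highest score → defect.

defect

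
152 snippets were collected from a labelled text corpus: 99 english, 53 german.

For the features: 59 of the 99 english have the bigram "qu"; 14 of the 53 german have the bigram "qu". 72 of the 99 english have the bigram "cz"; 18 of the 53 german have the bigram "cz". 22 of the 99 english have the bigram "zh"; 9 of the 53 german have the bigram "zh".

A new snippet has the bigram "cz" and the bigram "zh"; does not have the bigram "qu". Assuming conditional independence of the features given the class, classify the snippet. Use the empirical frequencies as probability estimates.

english: (99/152) × (40/99) × (72/99) × (22/99) ≈ 0.0425306
german: (53/152) × (39/53) × (18/53) × (9/53) ≈ 0.0147974
Highest score → english.

english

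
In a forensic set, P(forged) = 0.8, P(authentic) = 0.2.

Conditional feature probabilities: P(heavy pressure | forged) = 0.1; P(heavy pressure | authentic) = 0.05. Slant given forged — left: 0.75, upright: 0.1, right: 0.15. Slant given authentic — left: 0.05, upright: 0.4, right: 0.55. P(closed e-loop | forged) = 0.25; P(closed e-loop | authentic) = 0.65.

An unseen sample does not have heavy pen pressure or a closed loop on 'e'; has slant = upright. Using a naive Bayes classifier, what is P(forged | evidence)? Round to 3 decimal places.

forged: 0.8 × (1−0.1) × 0.1 × (1−0.25) = 0.054
authentic: 0.2 × (1−0.05) × 0.4 × (1−0.65) = 0.0266
P(forged | x) = 0.054 / 0.0806 ≈ 0.670

0.670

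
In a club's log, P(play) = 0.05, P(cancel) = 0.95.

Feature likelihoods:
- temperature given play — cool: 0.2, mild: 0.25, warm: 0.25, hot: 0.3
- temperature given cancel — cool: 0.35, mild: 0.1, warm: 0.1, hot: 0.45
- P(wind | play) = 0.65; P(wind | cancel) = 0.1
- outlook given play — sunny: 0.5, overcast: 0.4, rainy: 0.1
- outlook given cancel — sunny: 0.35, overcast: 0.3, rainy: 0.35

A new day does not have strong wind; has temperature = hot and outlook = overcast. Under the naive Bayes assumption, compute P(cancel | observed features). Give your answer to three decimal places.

0.982

play: 0.05 × 0.3 × (1−0.65) × 0.4 = 0.0021
cancel: 0.95 × 0.45 × (1−0.1) × 0.3 = 0.115425
P(cancel | x) = 0.115425 / 0.117525 ≈ 0.982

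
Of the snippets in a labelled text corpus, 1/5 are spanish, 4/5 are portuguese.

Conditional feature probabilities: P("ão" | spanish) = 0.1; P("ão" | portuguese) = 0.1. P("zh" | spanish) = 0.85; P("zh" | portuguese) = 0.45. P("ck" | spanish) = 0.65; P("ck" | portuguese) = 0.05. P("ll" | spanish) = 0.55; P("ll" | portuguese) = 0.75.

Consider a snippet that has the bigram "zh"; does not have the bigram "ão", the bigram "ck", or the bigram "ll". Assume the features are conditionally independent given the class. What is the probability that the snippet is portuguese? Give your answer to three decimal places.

spanish: 0.2 × (1−0.1) × 0.85 × (1−0.65) × (1−0.55) = 0.0240975
portuguese: 0.8 × (1−0.1) × 0.45 × (1−0.05) × (1−0.75) = 0.07695
P(portuguese | x) = 0.07695 / 0.1010475 ≈ 0.762

0.762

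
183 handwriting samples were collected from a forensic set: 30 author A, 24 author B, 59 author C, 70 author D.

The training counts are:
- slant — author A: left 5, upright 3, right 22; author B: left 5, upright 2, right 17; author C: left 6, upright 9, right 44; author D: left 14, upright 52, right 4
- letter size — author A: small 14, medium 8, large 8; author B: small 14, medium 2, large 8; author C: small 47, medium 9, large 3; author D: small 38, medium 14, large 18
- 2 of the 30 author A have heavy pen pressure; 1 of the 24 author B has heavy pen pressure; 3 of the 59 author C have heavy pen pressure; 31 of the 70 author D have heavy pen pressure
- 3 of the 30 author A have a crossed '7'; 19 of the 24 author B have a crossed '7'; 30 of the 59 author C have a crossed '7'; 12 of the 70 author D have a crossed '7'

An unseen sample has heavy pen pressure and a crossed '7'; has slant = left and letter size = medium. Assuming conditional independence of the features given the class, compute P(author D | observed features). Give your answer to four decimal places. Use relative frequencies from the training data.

author A: (30/183) × (5/30) × (8/30) × (2/30) × (3/30) ≈ 0.0000485732
author B: (24/183) × (5/24) × (2/24) × (1/24) × (19/24) ≈ 0.000075105
author C: (59/183) × (6/59) × (9/59) × (3/59) × (30/59) ≈ 0.000129309
author D: (70/183) × (14/70) × (14/70) × (31/70) × (12/70) ≈ 0.00116159
P(author D | x) = 0.00116159 / 0.0014145772 ≈ 0.8212

0.8212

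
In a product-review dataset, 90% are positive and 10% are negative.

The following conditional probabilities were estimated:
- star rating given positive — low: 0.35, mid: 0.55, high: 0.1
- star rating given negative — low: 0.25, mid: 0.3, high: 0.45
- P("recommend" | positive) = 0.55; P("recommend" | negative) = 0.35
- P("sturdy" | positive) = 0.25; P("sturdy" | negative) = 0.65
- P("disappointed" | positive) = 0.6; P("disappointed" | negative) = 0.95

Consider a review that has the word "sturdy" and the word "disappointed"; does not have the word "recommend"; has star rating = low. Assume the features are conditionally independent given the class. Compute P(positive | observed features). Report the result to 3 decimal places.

positive: 0.9 × 0.35 × (1−0.55) × 0.25 × 0.6 = 0.0212625
negative: 0.1 × 0.25 × (1−0.35) × 0.65 × 0.95 = 0.010034375
P(positive | x) = 0.0212625 / 0.031296875 ≈ 0.679

0.679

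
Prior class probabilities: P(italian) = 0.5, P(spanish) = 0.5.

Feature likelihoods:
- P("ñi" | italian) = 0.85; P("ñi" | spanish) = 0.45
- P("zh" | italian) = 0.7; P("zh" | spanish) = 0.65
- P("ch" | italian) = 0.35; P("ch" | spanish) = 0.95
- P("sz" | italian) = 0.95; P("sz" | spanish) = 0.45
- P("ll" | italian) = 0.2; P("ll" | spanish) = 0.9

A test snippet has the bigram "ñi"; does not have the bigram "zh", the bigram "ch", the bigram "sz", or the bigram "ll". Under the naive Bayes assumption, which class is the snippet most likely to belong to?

italian

italian: 0.5 × 0.85 × (1−0.7) × (1−0.35) × (1−0.95) × (1−0.2) = 0.003315
spanish: 0.5 × 0.45 × (1−0.65) × (1−0.95) × (1−0.45) × (1−0.9) = 0.0002165625
Highest score → italian.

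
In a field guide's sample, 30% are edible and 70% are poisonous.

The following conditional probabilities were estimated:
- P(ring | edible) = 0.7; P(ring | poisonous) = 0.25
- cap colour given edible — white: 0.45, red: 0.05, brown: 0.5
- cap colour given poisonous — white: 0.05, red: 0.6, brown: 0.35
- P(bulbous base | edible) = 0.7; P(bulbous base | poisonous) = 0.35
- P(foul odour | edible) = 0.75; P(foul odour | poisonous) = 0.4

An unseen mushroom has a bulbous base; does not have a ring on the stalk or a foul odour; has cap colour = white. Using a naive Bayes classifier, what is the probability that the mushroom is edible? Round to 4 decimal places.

0.5625

edible: 0.3 × (1−0.7) × 0.45 × 0.7 × (1−0.75) = 0.0070875
poisonous: 0.7 × (1−0.25) × 0.05 × 0.35 × (1−0.4) = 0.0055125
P(edible | x) = 0.0070875 / 0.0126 ≈ 0.5625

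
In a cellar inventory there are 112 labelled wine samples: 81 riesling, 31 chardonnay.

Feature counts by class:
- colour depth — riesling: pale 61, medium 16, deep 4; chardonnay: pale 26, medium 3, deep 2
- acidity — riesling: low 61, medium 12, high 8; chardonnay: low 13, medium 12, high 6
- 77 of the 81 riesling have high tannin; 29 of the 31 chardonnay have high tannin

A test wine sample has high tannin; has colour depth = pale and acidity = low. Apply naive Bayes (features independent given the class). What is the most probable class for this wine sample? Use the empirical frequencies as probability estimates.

riesling

riesling: (81/112) × (61/81) × (61/81) × (77/81) ≈ 0.389908
chardonnay: (31/112) × (26/31) × (13/31) × (29/31) ≈ 0.0910696
Highest score → riesling.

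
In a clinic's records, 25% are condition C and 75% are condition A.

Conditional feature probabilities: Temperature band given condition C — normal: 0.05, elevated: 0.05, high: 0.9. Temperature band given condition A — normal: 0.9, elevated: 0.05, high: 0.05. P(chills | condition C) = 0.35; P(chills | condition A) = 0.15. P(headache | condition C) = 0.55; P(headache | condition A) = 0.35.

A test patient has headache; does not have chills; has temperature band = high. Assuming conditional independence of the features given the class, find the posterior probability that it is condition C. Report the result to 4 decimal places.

condition C: 0.25 × 0.9 × (1−0.35) × 0.55 = 0.0804375
condition A: 0.75 × 0.05 × (1−0.15) × 0.35 = 0.01115625
P(condition C | x) = 0.0804375 / 0.09159375 ≈ 0.8782

0.8782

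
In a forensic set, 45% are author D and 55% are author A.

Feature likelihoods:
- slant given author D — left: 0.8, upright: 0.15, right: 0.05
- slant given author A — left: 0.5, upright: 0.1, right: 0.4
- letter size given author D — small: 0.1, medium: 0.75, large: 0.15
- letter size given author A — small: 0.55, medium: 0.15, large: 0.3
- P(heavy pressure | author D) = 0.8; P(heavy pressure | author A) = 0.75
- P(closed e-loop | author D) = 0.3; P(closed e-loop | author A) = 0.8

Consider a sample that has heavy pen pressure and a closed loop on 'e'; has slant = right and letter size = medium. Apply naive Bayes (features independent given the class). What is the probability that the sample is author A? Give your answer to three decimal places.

author D: 0.45 × 0.05 × 0.75 × 0.8 × 0.3 = 0.00405
author A: 0.55 × 0.4 × 0.15 × 0.75 × 0.8 = 0.0198
P(author A | x) = 0.0198 / 0.02385 ≈ 0.830

0.830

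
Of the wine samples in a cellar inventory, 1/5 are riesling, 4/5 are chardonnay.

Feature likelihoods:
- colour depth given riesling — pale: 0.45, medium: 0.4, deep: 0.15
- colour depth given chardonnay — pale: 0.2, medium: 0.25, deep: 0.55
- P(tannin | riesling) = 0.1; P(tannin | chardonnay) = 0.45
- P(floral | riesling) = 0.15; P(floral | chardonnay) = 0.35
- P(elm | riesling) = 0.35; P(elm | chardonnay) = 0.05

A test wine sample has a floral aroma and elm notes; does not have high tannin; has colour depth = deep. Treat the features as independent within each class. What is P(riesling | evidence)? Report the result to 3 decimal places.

riesling: 0.2 × 0.15 × (1−0.1) × 0.15 × 0.35 = 0.0014175
chardonnay: 0.8 × 0.55 × (1−0.45) × 0.35 × 0.05 = 0.004235
P(riesling | x) = 0.0014175 / 0.0056525 ≈ 0.251

0.251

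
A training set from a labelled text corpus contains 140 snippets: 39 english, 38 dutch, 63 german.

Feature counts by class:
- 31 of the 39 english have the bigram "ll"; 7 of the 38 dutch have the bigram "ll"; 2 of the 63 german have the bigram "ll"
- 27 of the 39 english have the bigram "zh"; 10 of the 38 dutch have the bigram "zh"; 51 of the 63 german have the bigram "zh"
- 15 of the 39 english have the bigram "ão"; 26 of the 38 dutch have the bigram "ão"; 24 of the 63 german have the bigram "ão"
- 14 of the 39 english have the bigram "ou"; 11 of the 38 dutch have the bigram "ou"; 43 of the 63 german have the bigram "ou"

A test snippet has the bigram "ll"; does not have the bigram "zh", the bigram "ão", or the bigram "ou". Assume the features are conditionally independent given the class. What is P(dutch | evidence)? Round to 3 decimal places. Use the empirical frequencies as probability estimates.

0.232

english: (39/140) × (31/39) × (12/39) × (24/39) × (25/39) ≈ 0.0268765
dutch: (38/140) × (7/38) × (28/38) × (12/38) × (27/38) ≈ 0.00826651
german: (63/140) × (2/63) × (12/63) × (39/63) × (20/63) ≈ 0.000534757
P(dutch | x) = 0.00826651 / 0.035677767 ≈ 0.232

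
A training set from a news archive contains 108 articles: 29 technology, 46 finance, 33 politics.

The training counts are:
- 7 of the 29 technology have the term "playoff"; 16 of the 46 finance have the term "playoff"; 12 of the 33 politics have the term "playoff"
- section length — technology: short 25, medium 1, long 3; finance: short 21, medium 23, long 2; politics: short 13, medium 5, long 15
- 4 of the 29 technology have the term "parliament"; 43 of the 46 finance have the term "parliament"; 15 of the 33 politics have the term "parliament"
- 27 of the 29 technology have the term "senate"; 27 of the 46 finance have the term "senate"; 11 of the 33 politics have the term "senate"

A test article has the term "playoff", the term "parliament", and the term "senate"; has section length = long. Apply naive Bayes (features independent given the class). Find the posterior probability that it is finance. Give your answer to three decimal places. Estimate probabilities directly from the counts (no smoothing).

technology: (29/108) × (7/29) × (3/29) × (4/29) × (27/29) ≈ 0.000861044
finance: (46/108) × (16/46) × (2/46) × (43/46) × (27/46) ≈ 0.00353415
politics: (33/108) × (12/33) × (15/33) × (15/33) × (11/33) ≈ 0.00765228
P(finance | x) = 0.00353415 / 0.012047474 ≈ 0.293

0.293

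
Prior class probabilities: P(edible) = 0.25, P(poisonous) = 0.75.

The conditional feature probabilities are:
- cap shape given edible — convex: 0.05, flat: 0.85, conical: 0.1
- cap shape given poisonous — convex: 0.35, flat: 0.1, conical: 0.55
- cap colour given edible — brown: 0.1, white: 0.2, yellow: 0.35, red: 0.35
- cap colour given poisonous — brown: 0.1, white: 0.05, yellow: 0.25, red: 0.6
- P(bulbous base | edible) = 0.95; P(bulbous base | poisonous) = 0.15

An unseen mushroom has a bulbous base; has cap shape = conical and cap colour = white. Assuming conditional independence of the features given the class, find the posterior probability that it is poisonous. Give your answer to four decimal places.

0.3944

edible: 0.25 × 0.1 × 0.2 × 0.95 = 0.00475
poisonous: 0.75 × 0.55 × 0.05 × 0.15 = 0.00309375
P(poisonous | x) = 0.00309375 / 0.00784375 ≈ 0.3944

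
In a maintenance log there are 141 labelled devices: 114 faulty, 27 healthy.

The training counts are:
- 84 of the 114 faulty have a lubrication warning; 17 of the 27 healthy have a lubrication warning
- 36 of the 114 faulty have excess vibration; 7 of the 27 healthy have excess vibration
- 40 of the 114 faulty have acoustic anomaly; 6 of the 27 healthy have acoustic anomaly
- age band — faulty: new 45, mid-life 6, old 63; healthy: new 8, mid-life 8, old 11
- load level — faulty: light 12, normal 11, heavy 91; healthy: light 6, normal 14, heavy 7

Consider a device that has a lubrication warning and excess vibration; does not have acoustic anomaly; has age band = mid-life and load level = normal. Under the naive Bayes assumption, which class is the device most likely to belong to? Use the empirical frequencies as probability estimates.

healthy

faulty: (114/141) × (84/114) × (36/114) × (74/114) × (6/114) × (11/114) ≈ 0.000620182
healthy: (27/141) × (17/27) × (7/27) × (21/27) × (8/27) × (14/27) ≈ 0.00373517
Highest score → healthy.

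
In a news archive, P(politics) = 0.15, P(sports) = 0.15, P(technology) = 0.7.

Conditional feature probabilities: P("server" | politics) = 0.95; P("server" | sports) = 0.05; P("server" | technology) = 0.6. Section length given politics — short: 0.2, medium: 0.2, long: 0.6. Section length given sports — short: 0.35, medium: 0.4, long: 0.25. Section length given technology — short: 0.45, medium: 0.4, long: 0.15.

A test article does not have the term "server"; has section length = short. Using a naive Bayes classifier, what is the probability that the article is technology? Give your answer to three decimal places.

politics: 0.15 × (1−0.95) × 0.2 = 0.0015
sports: 0.15 × (1−0.05) × 0.35 = 0.049875
technology: 0.7 × (1−0.6) × 0.45 = 0.126
P(technology | x) = 0.126 / 0.177375 ≈ 0.710

0.710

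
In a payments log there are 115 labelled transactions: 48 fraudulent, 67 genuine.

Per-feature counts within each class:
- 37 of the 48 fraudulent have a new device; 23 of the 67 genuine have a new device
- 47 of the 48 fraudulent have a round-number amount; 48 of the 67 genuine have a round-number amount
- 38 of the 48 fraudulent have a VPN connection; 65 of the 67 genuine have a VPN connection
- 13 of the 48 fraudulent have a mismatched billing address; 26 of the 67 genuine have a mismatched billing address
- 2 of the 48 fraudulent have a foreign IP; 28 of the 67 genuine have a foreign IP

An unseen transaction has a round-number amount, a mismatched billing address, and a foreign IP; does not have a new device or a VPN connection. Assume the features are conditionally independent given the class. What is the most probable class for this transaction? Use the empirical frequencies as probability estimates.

genuine

fraudulent: (48/115) × (11/48) × (47/48) × (10/48) × (13/48) × (2/48) ≈ 0.000220192
genuine: (67/115) × (44/67) × (48/67) × (2/67) × (26/67) × (28/67) ≈ 0.00132696
Highest score → genuine.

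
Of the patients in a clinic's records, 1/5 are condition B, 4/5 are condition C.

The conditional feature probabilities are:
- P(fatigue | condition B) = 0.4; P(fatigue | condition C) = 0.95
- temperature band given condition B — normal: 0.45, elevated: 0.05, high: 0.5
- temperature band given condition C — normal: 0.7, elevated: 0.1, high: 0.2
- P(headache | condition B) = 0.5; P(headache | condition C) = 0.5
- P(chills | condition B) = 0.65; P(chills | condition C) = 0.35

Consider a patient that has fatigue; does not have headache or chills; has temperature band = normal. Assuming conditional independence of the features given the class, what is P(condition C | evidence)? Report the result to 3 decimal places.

condition B: 0.2 × 0.4 × 0.45 × (1−0.5) × (1−0.65) = 0.0063
condition C: 0.8 × 0.95 × 0.7 × (1−0.5) × (1−0.35) = 0.1729
P(condition C | x) = 0.1729 / 0.1792 ≈ 0.965

0.965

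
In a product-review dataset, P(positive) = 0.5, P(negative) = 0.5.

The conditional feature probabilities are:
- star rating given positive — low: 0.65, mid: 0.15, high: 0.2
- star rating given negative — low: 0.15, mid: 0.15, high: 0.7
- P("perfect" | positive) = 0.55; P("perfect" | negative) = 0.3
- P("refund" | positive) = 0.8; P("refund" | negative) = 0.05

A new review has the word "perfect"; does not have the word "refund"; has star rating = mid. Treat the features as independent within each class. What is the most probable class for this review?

negative

positive: 0.5 × 0.15 × 0.55 × (1−0.8) = 0.00825
negative: 0.5 × 0.15 × 0.3 × (1−0.05) = 0.021375
Highest score → negative.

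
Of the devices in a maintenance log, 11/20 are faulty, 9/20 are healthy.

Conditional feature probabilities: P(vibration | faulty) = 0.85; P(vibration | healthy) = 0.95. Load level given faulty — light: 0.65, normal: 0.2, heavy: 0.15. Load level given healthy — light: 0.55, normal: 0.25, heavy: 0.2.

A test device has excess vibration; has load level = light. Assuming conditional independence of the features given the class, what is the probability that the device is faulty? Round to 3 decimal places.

0.564

faulty: 0.55 × 0.85 × 0.65 = 0.303875
healthy: 0.45 × 0.95 × 0.55 = 0.235125
P(faulty | x) = 0.303875 / 0.539 ≈ 0.564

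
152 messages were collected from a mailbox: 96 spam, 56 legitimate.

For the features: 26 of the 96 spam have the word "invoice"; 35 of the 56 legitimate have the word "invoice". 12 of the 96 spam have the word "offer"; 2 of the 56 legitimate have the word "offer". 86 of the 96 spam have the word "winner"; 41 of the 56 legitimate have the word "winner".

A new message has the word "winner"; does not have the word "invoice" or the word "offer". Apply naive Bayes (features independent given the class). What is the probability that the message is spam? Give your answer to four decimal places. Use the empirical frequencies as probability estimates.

spam: (96/152) × (70/96) × (84/96) × (86/96) ≈ 0.360985
legitimate: (56/152) × (21/56) × (54/56) × (41/56) ≈ 0.0975388
P(spam | x) = 0.360985 / 0.4585238 ≈ 0.7873

0.7873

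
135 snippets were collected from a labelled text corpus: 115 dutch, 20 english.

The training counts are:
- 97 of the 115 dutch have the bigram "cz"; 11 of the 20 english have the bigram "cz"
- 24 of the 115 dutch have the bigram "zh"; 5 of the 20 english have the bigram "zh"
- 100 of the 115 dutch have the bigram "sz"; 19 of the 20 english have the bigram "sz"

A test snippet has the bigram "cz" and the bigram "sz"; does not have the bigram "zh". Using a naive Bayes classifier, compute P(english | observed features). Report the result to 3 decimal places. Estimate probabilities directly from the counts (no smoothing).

dutch: (115/135) × (97/115) × (91/115) × (100/115) ≈ 0.494406
english: (20/135) × (11/20) × (15/20) × (19/20) ≈ 0.0580556
P(english | x) = 0.0580556 / 0.5524616 ≈ 0.105

0.105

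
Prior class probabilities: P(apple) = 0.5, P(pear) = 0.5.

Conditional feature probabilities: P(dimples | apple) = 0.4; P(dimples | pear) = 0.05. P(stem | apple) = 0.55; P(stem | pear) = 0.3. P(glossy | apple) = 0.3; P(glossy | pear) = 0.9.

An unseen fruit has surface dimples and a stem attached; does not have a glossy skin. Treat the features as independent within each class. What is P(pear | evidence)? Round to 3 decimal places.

0.010

apple: 0.5 × 0.4 × 0.55 × (1−0.3) = 0.077
pear: 0.5 × 0.05 × 0.3 × (1−0.9) = 0.00075
P(pear | x) = 0.00075 / 0.07775 ≈ 0.010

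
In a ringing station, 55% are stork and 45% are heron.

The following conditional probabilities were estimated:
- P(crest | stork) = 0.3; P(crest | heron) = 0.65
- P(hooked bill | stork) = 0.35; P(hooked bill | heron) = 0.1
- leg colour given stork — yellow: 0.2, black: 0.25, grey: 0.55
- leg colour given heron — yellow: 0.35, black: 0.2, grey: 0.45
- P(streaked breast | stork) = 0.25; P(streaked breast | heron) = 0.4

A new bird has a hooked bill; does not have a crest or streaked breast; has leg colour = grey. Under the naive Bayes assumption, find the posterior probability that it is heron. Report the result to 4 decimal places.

stork: 0.55 × (1−0.3) × 0.35 × 0.55 × (1−0.25) = 0.055584375
heron: 0.45 × (1−0.65) × 0.1 × 0.45 × (1−0.4) = 0.0042525
P(heron | x) = 0.0042525 / 0.059836875 ≈ 0.0711

0.0711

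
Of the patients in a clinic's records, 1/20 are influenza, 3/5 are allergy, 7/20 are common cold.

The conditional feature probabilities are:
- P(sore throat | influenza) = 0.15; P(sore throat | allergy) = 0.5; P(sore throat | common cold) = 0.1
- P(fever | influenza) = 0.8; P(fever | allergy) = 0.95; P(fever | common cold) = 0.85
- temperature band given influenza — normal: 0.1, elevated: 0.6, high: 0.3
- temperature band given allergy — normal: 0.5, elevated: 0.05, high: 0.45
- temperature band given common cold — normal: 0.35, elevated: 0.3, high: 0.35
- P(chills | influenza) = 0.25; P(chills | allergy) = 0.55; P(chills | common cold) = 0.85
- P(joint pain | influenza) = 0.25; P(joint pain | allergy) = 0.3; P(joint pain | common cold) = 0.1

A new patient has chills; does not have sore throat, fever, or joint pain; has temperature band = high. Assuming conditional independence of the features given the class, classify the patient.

common cold

influenza: 0.05 × (1−0.15) × (1−0.8) × 0.3 × 0.25 × (1−0.25) = 0.000478125
allergy: 0.6 × (1−0.5) × (1−0.95) × 0.45 × 0.55 × (1−0.3) = 0.00259875
common cold: 0.35 × (1−0.1) × (1−0.85) × 0.35 × 0.85 × (1−0.1) = 0.0126511875
Highest score → common cold.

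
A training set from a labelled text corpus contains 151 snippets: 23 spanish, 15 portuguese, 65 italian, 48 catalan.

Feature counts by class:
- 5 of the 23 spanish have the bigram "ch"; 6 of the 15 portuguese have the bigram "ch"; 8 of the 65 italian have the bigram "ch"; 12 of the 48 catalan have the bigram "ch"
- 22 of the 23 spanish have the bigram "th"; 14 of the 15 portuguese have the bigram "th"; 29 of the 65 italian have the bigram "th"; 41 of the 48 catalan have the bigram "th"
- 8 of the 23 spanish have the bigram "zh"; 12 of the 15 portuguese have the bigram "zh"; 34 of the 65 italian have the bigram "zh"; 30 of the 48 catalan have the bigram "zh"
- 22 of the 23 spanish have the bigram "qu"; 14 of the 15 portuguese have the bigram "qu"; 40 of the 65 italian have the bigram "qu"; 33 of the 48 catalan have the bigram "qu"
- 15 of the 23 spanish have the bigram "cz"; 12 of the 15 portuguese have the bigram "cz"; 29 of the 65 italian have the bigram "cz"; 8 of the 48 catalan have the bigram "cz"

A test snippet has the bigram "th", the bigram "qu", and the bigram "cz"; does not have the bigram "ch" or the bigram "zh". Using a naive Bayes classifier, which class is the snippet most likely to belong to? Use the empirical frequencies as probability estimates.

spanish

spanish: (23/151) × (18/23) × (22/23) × (15/23) × (22/23) × (15/23) ≈ 0.0463887
portuguese: (15/151) × (9/15) × (14/15) × (3/15) × (14/15) × (12/15) ≈ 0.00830728
italian: (65/151) × (57/65) × (29/65) × (31/65) × (40/65) × (29/65) ≈ 0.0220527
catalan: (48/151) × (36/48) × (41/48) × (18/48) × (33/48) × (8/48) ≈ 0.00875026
Highest score → spanish.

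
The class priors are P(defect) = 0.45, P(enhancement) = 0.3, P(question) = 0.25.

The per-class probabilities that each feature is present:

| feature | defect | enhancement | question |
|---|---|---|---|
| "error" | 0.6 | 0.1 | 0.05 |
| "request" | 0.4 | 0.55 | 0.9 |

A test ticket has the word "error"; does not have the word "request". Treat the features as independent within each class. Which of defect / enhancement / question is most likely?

defect

defect: 0.45 × 0.6 × (1−0.4) = 0.162
enhancement: 0.3 × 0.1 × (1−0.55) = 0.0135
question: 0.25 × 0.05 × (1−0.9) = 0.00125
Highest score → defect.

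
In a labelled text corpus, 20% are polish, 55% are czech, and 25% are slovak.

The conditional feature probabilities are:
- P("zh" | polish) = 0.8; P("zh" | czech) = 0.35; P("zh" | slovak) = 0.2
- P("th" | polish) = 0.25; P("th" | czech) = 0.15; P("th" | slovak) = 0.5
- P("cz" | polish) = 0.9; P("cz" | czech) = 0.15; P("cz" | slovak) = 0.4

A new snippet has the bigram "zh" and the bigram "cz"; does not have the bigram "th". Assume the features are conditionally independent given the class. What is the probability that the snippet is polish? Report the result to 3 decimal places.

polish: 0.2 × 0.8 × (1−0.25) × 0.9 = 0.108
czech: 0.55 × 0.35 × (1−0.15) × 0.15 = 0.02454375
slovak: 0.25 × 0.2 × (1−0.5) × 0.4 = 0.01
P(polish | x) = 0.108 / 0.14254375 ≈ 0.758

0.758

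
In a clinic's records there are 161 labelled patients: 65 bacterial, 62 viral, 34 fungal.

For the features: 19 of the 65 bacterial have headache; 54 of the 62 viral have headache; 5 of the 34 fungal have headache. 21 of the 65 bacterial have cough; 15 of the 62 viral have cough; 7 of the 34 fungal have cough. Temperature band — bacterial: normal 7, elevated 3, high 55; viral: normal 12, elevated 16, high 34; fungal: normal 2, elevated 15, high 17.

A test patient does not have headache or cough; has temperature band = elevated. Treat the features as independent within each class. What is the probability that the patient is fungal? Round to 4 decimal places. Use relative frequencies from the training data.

bacterial: (65/161) × (46/65) × (44/65) × (3/65) ≈ 0.00892646
viral: (62/161) × (8/62) × (47/62) × (16/62) ≈ 0.00972072
fungal: (34/161) × (29/34) × (27/34) × (15/34) ≈ 0.0631058
P(fungal | x) = 0.0631058 / 0.08175298 ≈ 0.7719

0.7719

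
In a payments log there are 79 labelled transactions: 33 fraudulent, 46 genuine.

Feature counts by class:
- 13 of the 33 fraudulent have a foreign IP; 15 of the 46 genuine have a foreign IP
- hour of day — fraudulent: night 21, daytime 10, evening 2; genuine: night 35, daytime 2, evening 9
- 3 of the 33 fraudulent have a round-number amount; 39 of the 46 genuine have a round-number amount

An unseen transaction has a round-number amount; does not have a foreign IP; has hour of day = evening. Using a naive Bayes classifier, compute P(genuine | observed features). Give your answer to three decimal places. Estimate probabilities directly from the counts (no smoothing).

0.979

fraudulent: (33/79) × (20/33) × (2/33) × (3/33) ≈ 0.00139485
genuine: (46/79) × (31/46) × (9/46) × (39/46) ≈ 0.0650918
P(genuine | x) = 0.0650918 / 0.06648665 ≈ 0.979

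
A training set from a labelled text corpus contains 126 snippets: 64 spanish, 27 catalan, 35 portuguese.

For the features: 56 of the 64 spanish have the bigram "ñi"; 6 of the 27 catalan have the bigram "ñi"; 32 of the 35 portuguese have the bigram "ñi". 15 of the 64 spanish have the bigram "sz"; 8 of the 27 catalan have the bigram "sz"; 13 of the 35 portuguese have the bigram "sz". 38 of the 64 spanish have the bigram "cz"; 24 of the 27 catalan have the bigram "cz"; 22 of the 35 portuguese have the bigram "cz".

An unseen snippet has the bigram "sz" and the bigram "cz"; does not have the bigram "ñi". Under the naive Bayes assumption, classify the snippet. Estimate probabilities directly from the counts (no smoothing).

spanish: (64/126) × (8/64) × (15/64) × (38/64) ≈ 0.00883557
catalan: (27/126) × (21/27) × (8/27) × (24/27) ≈ 0.0438957
portuguese: (35/126) × (3/35) × (13/35) × (22/35) ≈ 0.00555879
Highest score → catalan.

catalan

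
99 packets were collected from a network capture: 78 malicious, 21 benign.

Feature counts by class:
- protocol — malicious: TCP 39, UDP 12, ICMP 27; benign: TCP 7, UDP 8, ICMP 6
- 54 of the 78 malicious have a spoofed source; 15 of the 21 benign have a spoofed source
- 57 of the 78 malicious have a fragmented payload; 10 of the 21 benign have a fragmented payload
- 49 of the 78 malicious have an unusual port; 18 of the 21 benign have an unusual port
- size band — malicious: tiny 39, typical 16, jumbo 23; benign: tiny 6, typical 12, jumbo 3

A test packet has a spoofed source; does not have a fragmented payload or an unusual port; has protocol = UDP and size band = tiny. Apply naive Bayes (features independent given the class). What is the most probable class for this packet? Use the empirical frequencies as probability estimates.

malicious

malicious: (78/99) × (12/78) × (54/78) × (21/78) × (29/78) × (39/78) ≈ 0.00419994
benign: (21/99) × (8/21) × (15/21) × (11/21) × (3/21) × (6/21) ≈ 0.00123405
Highest score → malicious.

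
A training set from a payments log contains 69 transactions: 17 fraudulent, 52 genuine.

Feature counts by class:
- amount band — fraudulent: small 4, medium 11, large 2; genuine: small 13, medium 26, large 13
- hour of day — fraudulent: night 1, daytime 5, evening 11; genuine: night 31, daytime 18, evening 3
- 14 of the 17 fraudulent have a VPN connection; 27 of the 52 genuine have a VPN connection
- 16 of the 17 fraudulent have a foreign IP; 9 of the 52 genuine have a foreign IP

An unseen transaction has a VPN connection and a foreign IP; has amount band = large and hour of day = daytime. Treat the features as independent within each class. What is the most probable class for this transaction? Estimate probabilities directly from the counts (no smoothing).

fraudulent

fraudulent: (17/69) × (2/17) × (5/17) × (14/17) × (16/17) ≈ 0.00660773
genuine: (52/69) × (13/52) × (18/52) × (27/52) × (9/52) ≈ 0.00586088
Highest score → fraudulent.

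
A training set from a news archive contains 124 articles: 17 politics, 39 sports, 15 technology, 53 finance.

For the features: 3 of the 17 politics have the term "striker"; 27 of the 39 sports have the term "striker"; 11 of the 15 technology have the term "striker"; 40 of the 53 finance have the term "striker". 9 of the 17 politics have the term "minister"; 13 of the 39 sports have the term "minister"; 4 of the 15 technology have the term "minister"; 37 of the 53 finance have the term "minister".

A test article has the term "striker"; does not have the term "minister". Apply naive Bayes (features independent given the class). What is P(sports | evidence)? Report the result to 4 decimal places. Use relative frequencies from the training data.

0.4551

politics: (17/124) × (3/17) × (8/17) ≈ 0.0113852
sports: (39/124) × (27/39) × (26/39) ≈ 0.145161
technology: (15/124) × (11/15) × (11/15) ≈ 0.0650538
finance: (53/124) × (40/53) × (16/53) ≈ 0.0973828
P(sports | x) = 0.145161 / 0.3189828 ≈ 0.4551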